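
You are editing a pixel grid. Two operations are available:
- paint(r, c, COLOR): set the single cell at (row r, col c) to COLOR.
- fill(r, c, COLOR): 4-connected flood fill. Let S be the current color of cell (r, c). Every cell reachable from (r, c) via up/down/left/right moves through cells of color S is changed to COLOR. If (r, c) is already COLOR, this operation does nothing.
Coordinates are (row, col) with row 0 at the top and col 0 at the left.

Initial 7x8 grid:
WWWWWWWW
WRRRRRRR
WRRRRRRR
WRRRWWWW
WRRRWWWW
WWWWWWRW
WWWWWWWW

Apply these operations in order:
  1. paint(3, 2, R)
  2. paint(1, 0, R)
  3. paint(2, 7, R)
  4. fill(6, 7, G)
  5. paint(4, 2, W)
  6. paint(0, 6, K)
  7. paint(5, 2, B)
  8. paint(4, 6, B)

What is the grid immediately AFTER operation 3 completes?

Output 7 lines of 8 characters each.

Answer: WWWWWWWW
RRRRRRRR
WRRRRRRR
WRRRWWWW
WRRRWWWW
WWWWWWRW
WWWWWWWW

Derivation:
After op 1 paint(3,2,R):
WWWWWWWW
WRRRRRRR
WRRRRRRR
WRRRWWWW
WRRRWWWW
WWWWWWRW
WWWWWWWW
After op 2 paint(1,0,R):
WWWWWWWW
RRRRRRRR
WRRRRRRR
WRRRWWWW
WRRRWWWW
WWWWWWRW
WWWWWWWW
After op 3 paint(2,7,R):
WWWWWWWW
RRRRRRRR
WRRRRRRR
WRRRWWWW
WRRRWWWW
WWWWWWRW
WWWWWWWW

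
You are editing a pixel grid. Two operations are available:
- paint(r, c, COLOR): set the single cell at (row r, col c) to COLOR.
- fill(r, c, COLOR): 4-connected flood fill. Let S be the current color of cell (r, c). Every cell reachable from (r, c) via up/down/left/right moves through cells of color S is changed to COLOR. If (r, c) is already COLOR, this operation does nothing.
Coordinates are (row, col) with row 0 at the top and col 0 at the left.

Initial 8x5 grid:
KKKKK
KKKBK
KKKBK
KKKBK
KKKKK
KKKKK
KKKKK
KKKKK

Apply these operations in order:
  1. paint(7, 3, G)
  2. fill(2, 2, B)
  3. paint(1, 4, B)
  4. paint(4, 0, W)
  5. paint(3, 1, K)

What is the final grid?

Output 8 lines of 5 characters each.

Answer: BBBBB
BBBBB
BBBBB
BKBBB
WBBBB
BBBBB
BBBBB
BBBGB

Derivation:
After op 1 paint(7,3,G):
KKKKK
KKKBK
KKKBK
KKKBK
KKKKK
KKKKK
KKKKK
KKKGK
After op 2 fill(2,2,B) [36 cells changed]:
BBBBB
BBBBB
BBBBB
BBBBB
BBBBB
BBBBB
BBBBB
BBBGB
After op 3 paint(1,4,B):
BBBBB
BBBBB
BBBBB
BBBBB
BBBBB
BBBBB
BBBBB
BBBGB
After op 4 paint(4,0,W):
BBBBB
BBBBB
BBBBB
BBBBB
WBBBB
BBBBB
BBBBB
BBBGB
After op 5 paint(3,1,K):
BBBBB
BBBBB
BBBBB
BKBBB
WBBBB
BBBBB
BBBBB
BBBGB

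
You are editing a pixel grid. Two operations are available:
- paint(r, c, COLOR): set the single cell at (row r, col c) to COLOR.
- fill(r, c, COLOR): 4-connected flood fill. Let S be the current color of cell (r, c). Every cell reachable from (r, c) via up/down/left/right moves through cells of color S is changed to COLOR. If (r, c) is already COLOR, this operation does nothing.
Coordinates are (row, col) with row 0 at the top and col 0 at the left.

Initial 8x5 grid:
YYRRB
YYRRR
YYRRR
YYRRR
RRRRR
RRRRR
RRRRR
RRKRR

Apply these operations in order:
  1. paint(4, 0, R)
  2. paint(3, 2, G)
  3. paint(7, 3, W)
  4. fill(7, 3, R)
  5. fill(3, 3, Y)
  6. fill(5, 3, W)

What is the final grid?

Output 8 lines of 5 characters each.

Answer: WWWWB
WWWWW
WWWWW
WWGWW
WWWWW
WWWWW
WWWWW
WWKWW

Derivation:
After op 1 paint(4,0,R):
YYRRB
YYRRR
YYRRR
YYRRR
RRRRR
RRRRR
RRRRR
RRKRR
After op 2 paint(3,2,G):
YYRRB
YYRRR
YYRRR
YYGRR
RRRRR
RRRRR
RRRRR
RRKRR
After op 3 paint(7,3,W):
YYRRB
YYRRR
YYRRR
YYGRR
RRRRR
RRRRR
RRRRR
RRKWR
After op 4 fill(7,3,R) [1 cells changed]:
YYRRB
YYRRR
YYRRR
YYGRR
RRRRR
RRRRR
RRRRR
RRKRR
After op 5 fill(3,3,Y) [29 cells changed]:
YYYYB
YYYYY
YYYYY
YYGYY
YYYYY
YYYYY
YYYYY
YYKYY
After op 6 fill(5,3,W) [37 cells changed]:
WWWWB
WWWWW
WWWWW
WWGWW
WWWWW
WWWWW
WWWWW
WWKWW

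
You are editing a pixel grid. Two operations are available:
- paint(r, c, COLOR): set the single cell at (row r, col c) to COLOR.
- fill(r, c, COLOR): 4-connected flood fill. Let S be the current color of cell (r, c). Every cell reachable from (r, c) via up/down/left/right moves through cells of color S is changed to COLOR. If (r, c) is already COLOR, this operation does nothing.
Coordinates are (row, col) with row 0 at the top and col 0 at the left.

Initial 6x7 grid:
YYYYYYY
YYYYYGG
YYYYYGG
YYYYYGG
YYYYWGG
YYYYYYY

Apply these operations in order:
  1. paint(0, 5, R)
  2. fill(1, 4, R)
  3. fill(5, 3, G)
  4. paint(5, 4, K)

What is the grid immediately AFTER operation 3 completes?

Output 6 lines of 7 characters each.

Answer: GGGGGGY
GGGGGGG
GGGGGGG
GGGGGGG
GGGGWGG
GGGGGGG

Derivation:
After op 1 paint(0,5,R):
YYYYYRY
YYYYYGG
YYYYYGG
YYYYYGG
YYYYWGG
YYYYYYY
After op 2 fill(1,4,R) [31 cells changed]:
RRRRRRY
RRRRRGG
RRRRRGG
RRRRRGG
RRRRWGG
RRRRRRR
After op 3 fill(5,3,G) [32 cells changed]:
GGGGGGY
GGGGGGG
GGGGGGG
GGGGGGG
GGGGWGG
GGGGGGG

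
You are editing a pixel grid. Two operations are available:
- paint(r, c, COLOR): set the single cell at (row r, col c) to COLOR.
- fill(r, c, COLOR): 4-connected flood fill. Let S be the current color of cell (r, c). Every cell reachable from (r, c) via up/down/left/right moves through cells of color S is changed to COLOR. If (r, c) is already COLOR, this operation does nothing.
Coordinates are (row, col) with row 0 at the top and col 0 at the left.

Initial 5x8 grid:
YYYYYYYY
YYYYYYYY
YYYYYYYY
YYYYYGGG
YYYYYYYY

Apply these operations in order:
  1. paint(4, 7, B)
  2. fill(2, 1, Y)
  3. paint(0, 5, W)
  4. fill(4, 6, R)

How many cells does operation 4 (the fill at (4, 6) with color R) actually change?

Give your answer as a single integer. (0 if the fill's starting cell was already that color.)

Answer: 35

Derivation:
After op 1 paint(4,7,B):
YYYYYYYY
YYYYYYYY
YYYYYYYY
YYYYYGGG
YYYYYYYB
After op 2 fill(2,1,Y) [0 cells changed]:
YYYYYYYY
YYYYYYYY
YYYYYYYY
YYYYYGGG
YYYYYYYB
After op 3 paint(0,5,W):
YYYYYWYY
YYYYYYYY
YYYYYYYY
YYYYYGGG
YYYYYYYB
After op 4 fill(4,6,R) [35 cells changed]:
RRRRRWRR
RRRRRRRR
RRRRRRRR
RRRRRGGG
RRRRRRRB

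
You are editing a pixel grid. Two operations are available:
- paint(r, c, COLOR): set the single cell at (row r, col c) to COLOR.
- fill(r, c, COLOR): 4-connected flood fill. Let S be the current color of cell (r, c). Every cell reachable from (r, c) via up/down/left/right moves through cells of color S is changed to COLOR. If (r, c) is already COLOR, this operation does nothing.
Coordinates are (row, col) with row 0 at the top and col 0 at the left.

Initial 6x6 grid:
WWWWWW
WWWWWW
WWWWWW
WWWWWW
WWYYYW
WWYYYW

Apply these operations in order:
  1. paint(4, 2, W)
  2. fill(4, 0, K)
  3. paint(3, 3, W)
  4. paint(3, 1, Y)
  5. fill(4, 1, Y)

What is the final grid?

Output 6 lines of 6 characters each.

After op 1 paint(4,2,W):
WWWWWW
WWWWWW
WWWWWW
WWWWWW
WWWYYW
WWYYYW
After op 2 fill(4,0,K) [31 cells changed]:
KKKKKK
KKKKKK
KKKKKK
KKKKKK
KKKYYK
KKYYYK
After op 3 paint(3,3,W):
KKKKKK
KKKKKK
KKKKKK
KKKWKK
KKKYYK
KKYYYK
After op 4 paint(3,1,Y):
KKKKKK
KKKKKK
KKKKKK
KYKWKK
KKKYYK
KKYYYK
After op 5 fill(4,1,Y) [29 cells changed]:
YYYYYY
YYYYYY
YYYYYY
YYYWYY
YYYYYY
YYYYYY

Answer: YYYYYY
YYYYYY
YYYYYY
YYYWYY
YYYYYY
YYYYYY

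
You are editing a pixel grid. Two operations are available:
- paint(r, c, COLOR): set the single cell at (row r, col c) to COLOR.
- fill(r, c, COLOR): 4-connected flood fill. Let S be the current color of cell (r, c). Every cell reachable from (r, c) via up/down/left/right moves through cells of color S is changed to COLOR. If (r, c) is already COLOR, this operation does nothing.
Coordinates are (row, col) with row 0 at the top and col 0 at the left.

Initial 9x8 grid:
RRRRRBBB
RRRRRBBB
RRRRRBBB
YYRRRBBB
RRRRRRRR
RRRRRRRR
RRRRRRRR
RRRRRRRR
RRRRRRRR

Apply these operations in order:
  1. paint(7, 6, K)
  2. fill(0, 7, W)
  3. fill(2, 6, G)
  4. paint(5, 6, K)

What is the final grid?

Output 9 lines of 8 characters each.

Answer: RRRRRGGG
RRRRRGGG
RRRRRGGG
YYRRRGGG
RRRRRRRR
RRRRRRKR
RRRRRRRR
RRRRRRKR
RRRRRRRR

Derivation:
After op 1 paint(7,6,K):
RRRRRBBB
RRRRRBBB
RRRRRBBB
YYRRRBBB
RRRRRRRR
RRRRRRRR
RRRRRRRR
RRRRRRKR
RRRRRRRR
After op 2 fill(0,7,W) [12 cells changed]:
RRRRRWWW
RRRRRWWW
RRRRRWWW
YYRRRWWW
RRRRRRRR
RRRRRRRR
RRRRRRRR
RRRRRRKR
RRRRRRRR
After op 3 fill(2,6,G) [12 cells changed]:
RRRRRGGG
RRRRRGGG
RRRRRGGG
YYRRRGGG
RRRRRRRR
RRRRRRRR
RRRRRRRR
RRRRRRKR
RRRRRRRR
After op 4 paint(5,6,K):
RRRRRGGG
RRRRRGGG
RRRRRGGG
YYRRRGGG
RRRRRRRR
RRRRRRKR
RRRRRRRR
RRRRRRKR
RRRRRRRR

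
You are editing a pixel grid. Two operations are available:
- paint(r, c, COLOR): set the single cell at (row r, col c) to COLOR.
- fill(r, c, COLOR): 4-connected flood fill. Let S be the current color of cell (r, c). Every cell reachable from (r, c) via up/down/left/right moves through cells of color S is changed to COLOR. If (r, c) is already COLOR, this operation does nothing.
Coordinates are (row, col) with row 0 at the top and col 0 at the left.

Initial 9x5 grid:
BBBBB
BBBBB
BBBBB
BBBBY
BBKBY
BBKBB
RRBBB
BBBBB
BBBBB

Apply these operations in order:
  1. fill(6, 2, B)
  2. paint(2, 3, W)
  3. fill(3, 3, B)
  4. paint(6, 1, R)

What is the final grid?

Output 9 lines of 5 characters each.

After op 1 fill(6,2,B) [0 cells changed]:
BBBBB
BBBBB
BBBBB
BBBBY
BBKBY
BBKBB
RRBBB
BBBBB
BBBBB
After op 2 paint(2,3,W):
BBBBB
BBBBB
BBBWB
BBBBY
BBKBY
BBKBB
RRBBB
BBBBB
BBBBB
After op 3 fill(3,3,B) [0 cells changed]:
BBBBB
BBBBB
BBBWB
BBBBY
BBKBY
BBKBB
RRBBB
BBBBB
BBBBB
After op 4 paint(6,1,R):
BBBBB
BBBBB
BBBWB
BBBBY
BBKBY
BBKBB
RRBBB
BBBBB
BBBBB

Answer: BBBBB
BBBBB
BBBWB
BBBBY
BBKBY
BBKBB
RRBBB
BBBBB
BBBBB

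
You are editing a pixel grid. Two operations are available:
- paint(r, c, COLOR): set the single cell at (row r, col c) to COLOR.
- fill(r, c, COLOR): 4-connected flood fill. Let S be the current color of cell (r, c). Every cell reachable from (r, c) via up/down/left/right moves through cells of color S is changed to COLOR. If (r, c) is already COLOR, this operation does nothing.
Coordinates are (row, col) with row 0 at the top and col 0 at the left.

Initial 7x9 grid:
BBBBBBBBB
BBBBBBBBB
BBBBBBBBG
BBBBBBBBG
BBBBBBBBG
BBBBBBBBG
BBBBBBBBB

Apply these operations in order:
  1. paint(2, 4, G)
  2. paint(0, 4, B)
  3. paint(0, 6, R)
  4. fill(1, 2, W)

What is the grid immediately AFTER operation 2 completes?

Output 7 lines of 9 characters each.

Answer: BBBBBBBBB
BBBBBBBBB
BBBBGBBBG
BBBBBBBBG
BBBBBBBBG
BBBBBBBBG
BBBBBBBBB

Derivation:
After op 1 paint(2,4,G):
BBBBBBBBB
BBBBBBBBB
BBBBGBBBG
BBBBBBBBG
BBBBBBBBG
BBBBBBBBG
BBBBBBBBB
After op 2 paint(0,4,B):
BBBBBBBBB
BBBBBBBBB
BBBBGBBBG
BBBBBBBBG
BBBBBBBBG
BBBBBBBBG
BBBBBBBBB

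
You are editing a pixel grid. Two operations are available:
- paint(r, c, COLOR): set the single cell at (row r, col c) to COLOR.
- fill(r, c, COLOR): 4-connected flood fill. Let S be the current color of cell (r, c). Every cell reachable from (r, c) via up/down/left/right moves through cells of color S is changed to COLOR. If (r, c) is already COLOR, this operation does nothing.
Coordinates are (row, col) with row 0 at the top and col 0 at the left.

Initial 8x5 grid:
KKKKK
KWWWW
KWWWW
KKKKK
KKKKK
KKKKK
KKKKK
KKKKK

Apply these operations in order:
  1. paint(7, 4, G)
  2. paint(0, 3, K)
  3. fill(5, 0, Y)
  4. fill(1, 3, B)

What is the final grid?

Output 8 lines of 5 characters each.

After op 1 paint(7,4,G):
KKKKK
KWWWW
KWWWW
KKKKK
KKKKK
KKKKK
KKKKK
KKKKG
After op 2 paint(0,3,K):
KKKKK
KWWWW
KWWWW
KKKKK
KKKKK
KKKKK
KKKKK
KKKKG
After op 3 fill(5,0,Y) [31 cells changed]:
YYYYY
YWWWW
YWWWW
YYYYY
YYYYY
YYYYY
YYYYY
YYYYG
After op 4 fill(1,3,B) [8 cells changed]:
YYYYY
YBBBB
YBBBB
YYYYY
YYYYY
YYYYY
YYYYY
YYYYG

Answer: YYYYY
YBBBB
YBBBB
YYYYY
YYYYY
YYYYY
YYYYY
YYYYG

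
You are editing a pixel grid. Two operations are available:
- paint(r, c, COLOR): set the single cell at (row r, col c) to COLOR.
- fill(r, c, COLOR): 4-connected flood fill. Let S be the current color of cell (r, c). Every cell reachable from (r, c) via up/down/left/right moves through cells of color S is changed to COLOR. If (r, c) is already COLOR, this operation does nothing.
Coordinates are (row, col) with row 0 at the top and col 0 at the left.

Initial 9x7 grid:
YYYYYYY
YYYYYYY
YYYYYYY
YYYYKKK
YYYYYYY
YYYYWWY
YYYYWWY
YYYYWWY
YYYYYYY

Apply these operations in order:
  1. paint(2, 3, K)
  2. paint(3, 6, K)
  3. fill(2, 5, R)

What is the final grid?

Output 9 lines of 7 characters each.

Answer: RRRRRRR
RRRRRRR
RRRKRRR
RRRRKKK
RRRRRRR
RRRRWWR
RRRRWWR
RRRRWWR
RRRRRRR

Derivation:
After op 1 paint(2,3,K):
YYYYYYY
YYYYYYY
YYYKYYY
YYYYKKK
YYYYYYY
YYYYWWY
YYYYWWY
YYYYWWY
YYYYYYY
After op 2 paint(3,6,K):
YYYYYYY
YYYYYYY
YYYKYYY
YYYYKKK
YYYYYYY
YYYYWWY
YYYYWWY
YYYYWWY
YYYYYYY
After op 3 fill(2,5,R) [53 cells changed]:
RRRRRRR
RRRRRRR
RRRKRRR
RRRRKKK
RRRRRRR
RRRRWWR
RRRRWWR
RRRRWWR
RRRRRRR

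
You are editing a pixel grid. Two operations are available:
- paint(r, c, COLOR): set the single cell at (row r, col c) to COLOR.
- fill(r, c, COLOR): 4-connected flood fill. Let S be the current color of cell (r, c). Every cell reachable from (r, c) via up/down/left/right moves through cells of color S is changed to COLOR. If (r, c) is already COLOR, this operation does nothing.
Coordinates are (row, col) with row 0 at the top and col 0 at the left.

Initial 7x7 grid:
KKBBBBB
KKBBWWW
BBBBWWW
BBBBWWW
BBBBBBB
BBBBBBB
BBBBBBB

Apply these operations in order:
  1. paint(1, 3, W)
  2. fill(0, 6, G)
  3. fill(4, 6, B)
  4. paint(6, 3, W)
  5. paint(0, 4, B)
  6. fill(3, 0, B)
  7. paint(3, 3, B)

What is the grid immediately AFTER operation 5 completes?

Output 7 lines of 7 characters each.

After op 1 paint(1,3,W):
KKBBBBB
KKBWWWW
BBBBWWW
BBBBWWW
BBBBBBB
BBBBBBB
BBBBBBB
After op 2 fill(0,6,G) [35 cells changed]:
KKGGGGG
KKGWWWW
GGGGWWW
GGGGWWW
GGGGGGG
GGGGGGG
GGGGGGG
After op 3 fill(4,6,B) [35 cells changed]:
KKBBBBB
KKBWWWW
BBBBWWW
BBBBWWW
BBBBBBB
BBBBBBB
BBBBBBB
After op 4 paint(6,3,W):
KKBBBBB
KKBWWWW
BBBBWWW
BBBBWWW
BBBBBBB
BBBBBBB
BBBWBBB
After op 5 paint(0,4,B):
KKBBBBB
KKBWWWW
BBBBWWW
BBBBWWW
BBBBBBB
BBBBBBB
BBBWBBB

Answer: KKBBBBB
KKBWWWW
BBBBWWW
BBBBWWW
BBBBBBB
BBBBBBB
BBBWBBB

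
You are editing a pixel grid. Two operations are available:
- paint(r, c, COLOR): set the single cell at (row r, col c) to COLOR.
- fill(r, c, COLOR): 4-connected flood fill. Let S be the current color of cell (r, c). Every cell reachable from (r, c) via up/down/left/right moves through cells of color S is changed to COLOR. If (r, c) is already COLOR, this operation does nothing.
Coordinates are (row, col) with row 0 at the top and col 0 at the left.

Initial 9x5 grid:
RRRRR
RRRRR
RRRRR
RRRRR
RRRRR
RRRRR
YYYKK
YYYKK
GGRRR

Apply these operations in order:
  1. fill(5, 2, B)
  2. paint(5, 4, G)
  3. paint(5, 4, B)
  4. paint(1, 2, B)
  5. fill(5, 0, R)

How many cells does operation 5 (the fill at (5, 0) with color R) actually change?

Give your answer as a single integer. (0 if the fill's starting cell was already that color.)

Answer: 30

Derivation:
After op 1 fill(5,2,B) [30 cells changed]:
BBBBB
BBBBB
BBBBB
BBBBB
BBBBB
BBBBB
YYYKK
YYYKK
GGRRR
After op 2 paint(5,4,G):
BBBBB
BBBBB
BBBBB
BBBBB
BBBBB
BBBBG
YYYKK
YYYKK
GGRRR
After op 3 paint(5,4,B):
BBBBB
BBBBB
BBBBB
BBBBB
BBBBB
BBBBB
YYYKK
YYYKK
GGRRR
After op 4 paint(1,2,B):
BBBBB
BBBBB
BBBBB
BBBBB
BBBBB
BBBBB
YYYKK
YYYKK
GGRRR
After op 5 fill(5,0,R) [30 cells changed]:
RRRRR
RRRRR
RRRRR
RRRRR
RRRRR
RRRRR
YYYKK
YYYKK
GGRRR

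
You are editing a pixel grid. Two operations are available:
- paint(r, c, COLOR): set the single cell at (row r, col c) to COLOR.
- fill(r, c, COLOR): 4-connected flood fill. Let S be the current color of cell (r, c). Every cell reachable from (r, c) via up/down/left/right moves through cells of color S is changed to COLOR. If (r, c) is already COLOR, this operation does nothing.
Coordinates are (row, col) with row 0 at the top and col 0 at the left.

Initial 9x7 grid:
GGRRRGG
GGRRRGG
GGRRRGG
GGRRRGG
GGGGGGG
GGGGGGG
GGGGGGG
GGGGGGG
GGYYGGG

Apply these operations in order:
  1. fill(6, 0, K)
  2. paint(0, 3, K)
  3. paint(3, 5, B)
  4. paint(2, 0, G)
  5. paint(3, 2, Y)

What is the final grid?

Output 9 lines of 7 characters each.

Answer: KKRKRKK
KKRRRKK
GKRRRKK
KKYRRBK
KKKKKKK
KKKKKKK
KKKKKKK
KKKKKKK
KKYYKKK

Derivation:
After op 1 fill(6,0,K) [49 cells changed]:
KKRRRKK
KKRRRKK
KKRRRKK
KKRRRKK
KKKKKKK
KKKKKKK
KKKKKKK
KKKKKKK
KKYYKKK
After op 2 paint(0,3,K):
KKRKRKK
KKRRRKK
KKRRRKK
KKRRRKK
KKKKKKK
KKKKKKK
KKKKKKK
KKKKKKK
KKYYKKK
After op 3 paint(3,5,B):
KKRKRKK
KKRRRKK
KKRRRKK
KKRRRBK
KKKKKKK
KKKKKKK
KKKKKKK
KKKKKKK
KKYYKKK
After op 4 paint(2,0,G):
KKRKRKK
KKRRRKK
GKRRRKK
KKRRRBK
KKKKKKK
KKKKKKK
KKKKKKK
KKKKKKK
KKYYKKK
After op 5 paint(3,2,Y):
KKRKRKK
KKRRRKK
GKRRRKK
KKYRRBK
KKKKKKK
KKKKKKK
KKKKKKK
KKKKKKK
KKYYKKK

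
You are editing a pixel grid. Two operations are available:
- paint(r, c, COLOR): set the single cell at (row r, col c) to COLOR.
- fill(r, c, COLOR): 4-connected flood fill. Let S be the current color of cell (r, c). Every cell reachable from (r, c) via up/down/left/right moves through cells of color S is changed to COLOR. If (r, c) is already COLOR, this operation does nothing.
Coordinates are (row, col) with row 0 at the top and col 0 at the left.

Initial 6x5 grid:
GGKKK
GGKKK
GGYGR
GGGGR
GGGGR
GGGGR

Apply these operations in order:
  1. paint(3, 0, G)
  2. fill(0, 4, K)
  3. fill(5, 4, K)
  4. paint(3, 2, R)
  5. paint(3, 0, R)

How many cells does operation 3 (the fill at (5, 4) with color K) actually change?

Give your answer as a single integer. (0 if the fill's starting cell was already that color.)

Answer: 4

Derivation:
After op 1 paint(3,0,G):
GGKKK
GGKKK
GGYGR
GGGGR
GGGGR
GGGGR
After op 2 fill(0,4,K) [0 cells changed]:
GGKKK
GGKKK
GGYGR
GGGGR
GGGGR
GGGGR
After op 3 fill(5,4,K) [4 cells changed]:
GGKKK
GGKKK
GGYGK
GGGGK
GGGGK
GGGGK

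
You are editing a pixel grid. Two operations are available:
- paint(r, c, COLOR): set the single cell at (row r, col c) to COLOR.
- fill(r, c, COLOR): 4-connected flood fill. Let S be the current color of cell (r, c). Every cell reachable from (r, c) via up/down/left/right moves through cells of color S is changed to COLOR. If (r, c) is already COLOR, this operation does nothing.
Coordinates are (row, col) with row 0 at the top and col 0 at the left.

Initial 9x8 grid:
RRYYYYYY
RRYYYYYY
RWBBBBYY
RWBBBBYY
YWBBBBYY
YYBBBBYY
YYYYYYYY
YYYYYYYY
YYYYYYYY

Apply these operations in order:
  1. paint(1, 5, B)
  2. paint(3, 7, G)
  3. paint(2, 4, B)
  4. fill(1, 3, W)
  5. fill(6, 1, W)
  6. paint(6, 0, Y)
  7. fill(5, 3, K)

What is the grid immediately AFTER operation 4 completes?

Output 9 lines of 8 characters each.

Answer: RRWWWWWW
RRWWWBWW
RWBBBBWW
RWBBBBWG
WWBBBBWW
WWBBBBWW
WWWWWWWW
WWWWWWWW
WWWWWWWW

Derivation:
After op 1 paint(1,5,B):
RRYYYYYY
RRYYYBYY
RWBBBBYY
RWBBBBYY
YWBBBBYY
YYBBBBYY
YYYYYYYY
YYYYYYYY
YYYYYYYY
After op 2 paint(3,7,G):
RRYYYYYY
RRYYYBYY
RWBBBBYY
RWBBBBYG
YWBBBBYY
YYBBBBYY
YYYYYYYY
YYYYYYYY
YYYYYYYY
After op 3 paint(2,4,B):
RRYYYYYY
RRYYYBYY
RWBBBBYY
RWBBBBYG
YWBBBBYY
YYBBBBYY
YYYYYYYY
YYYYYYYY
YYYYYYYY
After op 4 fill(1,3,W) [45 cells changed]:
RRWWWWWW
RRWWWBWW
RWBBBBWW
RWBBBBWG
WWBBBBWW
WWBBBBWW
WWWWWWWW
WWWWWWWW
WWWWWWWW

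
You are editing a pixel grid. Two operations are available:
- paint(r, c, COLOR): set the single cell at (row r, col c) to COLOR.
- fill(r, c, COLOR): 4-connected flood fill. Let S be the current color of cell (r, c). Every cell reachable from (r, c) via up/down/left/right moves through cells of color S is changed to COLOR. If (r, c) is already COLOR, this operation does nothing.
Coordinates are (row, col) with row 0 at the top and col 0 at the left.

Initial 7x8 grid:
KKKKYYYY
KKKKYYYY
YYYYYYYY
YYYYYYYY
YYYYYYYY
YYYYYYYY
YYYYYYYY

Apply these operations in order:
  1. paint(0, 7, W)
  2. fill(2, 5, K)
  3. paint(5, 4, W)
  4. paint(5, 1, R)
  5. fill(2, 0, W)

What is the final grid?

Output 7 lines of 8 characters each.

After op 1 paint(0,7,W):
KKKKYYYW
KKKKYYYY
YYYYYYYY
YYYYYYYY
YYYYYYYY
YYYYYYYY
YYYYYYYY
After op 2 fill(2,5,K) [47 cells changed]:
KKKKKKKW
KKKKKKKK
KKKKKKKK
KKKKKKKK
KKKKKKKK
KKKKKKKK
KKKKKKKK
After op 3 paint(5,4,W):
KKKKKKKW
KKKKKKKK
KKKKKKKK
KKKKKKKK
KKKKKKKK
KKKKWKKK
KKKKKKKK
After op 4 paint(5,1,R):
KKKKKKKW
KKKKKKKK
KKKKKKKK
KKKKKKKK
KKKKKKKK
KRKKWKKK
KKKKKKKK
After op 5 fill(2,0,W) [53 cells changed]:
WWWWWWWW
WWWWWWWW
WWWWWWWW
WWWWWWWW
WWWWWWWW
WRWWWWWW
WWWWWWWW

Answer: WWWWWWWW
WWWWWWWW
WWWWWWWW
WWWWWWWW
WWWWWWWW
WRWWWWWW
WWWWWWWW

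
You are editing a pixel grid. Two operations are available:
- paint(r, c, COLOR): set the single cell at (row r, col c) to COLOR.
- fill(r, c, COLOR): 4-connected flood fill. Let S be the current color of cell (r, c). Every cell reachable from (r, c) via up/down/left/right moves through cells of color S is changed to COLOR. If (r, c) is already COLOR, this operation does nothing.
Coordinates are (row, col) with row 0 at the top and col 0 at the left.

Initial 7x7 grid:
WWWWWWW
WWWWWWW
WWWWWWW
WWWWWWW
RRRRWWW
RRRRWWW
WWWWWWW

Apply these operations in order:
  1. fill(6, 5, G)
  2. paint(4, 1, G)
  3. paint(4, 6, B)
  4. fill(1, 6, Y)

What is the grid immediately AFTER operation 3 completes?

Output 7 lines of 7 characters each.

Answer: GGGGGGG
GGGGGGG
GGGGGGG
GGGGGGG
RGRRGGB
RRRRGGG
GGGGGGG

Derivation:
After op 1 fill(6,5,G) [41 cells changed]:
GGGGGGG
GGGGGGG
GGGGGGG
GGGGGGG
RRRRGGG
RRRRGGG
GGGGGGG
After op 2 paint(4,1,G):
GGGGGGG
GGGGGGG
GGGGGGG
GGGGGGG
RGRRGGG
RRRRGGG
GGGGGGG
After op 3 paint(4,6,B):
GGGGGGG
GGGGGGG
GGGGGGG
GGGGGGG
RGRRGGB
RRRRGGG
GGGGGGG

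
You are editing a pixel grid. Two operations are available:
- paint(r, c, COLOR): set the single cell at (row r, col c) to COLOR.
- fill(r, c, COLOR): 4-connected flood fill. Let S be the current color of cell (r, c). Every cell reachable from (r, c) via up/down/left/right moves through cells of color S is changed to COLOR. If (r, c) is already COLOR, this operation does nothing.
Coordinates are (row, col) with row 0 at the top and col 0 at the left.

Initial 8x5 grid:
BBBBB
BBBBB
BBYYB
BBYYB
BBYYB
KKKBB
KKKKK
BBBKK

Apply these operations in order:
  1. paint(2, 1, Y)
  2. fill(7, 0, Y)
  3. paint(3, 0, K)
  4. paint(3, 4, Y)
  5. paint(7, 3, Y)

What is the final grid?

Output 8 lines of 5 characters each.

Answer: BBBBB
BBBBB
BYYYB
KBYYY
BBYYB
KKKBB
KKKKK
YYYYK

Derivation:
After op 1 paint(2,1,Y):
BBBBB
BBBBB
BYYYB
BBYYB
BBYYB
KKKBB
KKKKK
BBBKK
After op 2 fill(7,0,Y) [3 cells changed]:
BBBBB
BBBBB
BYYYB
BBYYB
BBYYB
KKKBB
KKKKK
YYYKK
After op 3 paint(3,0,K):
BBBBB
BBBBB
BYYYB
KBYYB
BBYYB
KKKBB
KKKKK
YYYKK
After op 4 paint(3,4,Y):
BBBBB
BBBBB
BYYYB
KBYYY
BBYYB
KKKBB
KKKKK
YYYKK
After op 5 paint(7,3,Y):
BBBBB
BBBBB
BYYYB
KBYYY
BBYYB
KKKBB
KKKKK
YYYYK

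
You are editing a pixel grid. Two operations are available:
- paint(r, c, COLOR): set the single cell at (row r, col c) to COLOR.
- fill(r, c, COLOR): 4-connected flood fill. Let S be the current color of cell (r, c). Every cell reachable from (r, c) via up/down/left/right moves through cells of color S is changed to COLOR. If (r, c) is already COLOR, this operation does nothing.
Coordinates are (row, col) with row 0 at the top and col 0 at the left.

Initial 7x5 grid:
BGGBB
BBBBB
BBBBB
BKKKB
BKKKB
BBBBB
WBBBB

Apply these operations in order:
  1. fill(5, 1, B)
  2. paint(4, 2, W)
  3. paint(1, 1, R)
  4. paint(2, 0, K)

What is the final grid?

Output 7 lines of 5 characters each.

After op 1 fill(5,1,B) [0 cells changed]:
BGGBB
BBBBB
BBBBB
BKKKB
BKKKB
BBBBB
WBBBB
After op 2 paint(4,2,W):
BGGBB
BBBBB
BBBBB
BKKKB
BKWKB
BBBBB
WBBBB
After op 3 paint(1,1,R):
BGGBB
BRBBB
BBBBB
BKKKB
BKWKB
BBBBB
WBBBB
After op 4 paint(2,0,K):
BGGBB
BRBBB
KBBBB
BKKKB
BKWKB
BBBBB
WBBBB

Answer: BGGBB
BRBBB
KBBBB
BKKKB
BKWKB
BBBBB
WBBBB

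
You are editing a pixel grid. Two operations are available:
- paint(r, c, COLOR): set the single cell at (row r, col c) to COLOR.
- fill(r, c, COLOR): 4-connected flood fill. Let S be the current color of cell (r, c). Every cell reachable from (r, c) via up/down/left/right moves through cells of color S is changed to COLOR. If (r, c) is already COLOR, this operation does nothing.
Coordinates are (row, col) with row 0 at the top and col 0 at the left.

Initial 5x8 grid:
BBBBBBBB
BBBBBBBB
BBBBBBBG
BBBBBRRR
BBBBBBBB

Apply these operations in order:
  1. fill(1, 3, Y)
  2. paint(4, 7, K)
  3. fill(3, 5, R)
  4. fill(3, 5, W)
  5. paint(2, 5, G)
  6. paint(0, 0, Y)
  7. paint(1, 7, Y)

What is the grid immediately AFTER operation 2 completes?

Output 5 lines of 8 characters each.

Answer: YYYYYYYY
YYYYYYYY
YYYYYYYG
YYYYYRRR
YYYYYYYK

Derivation:
After op 1 fill(1,3,Y) [36 cells changed]:
YYYYYYYY
YYYYYYYY
YYYYYYYG
YYYYYRRR
YYYYYYYY
After op 2 paint(4,7,K):
YYYYYYYY
YYYYYYYY
YYYYYYYG
YYYYYRRR
YYYYYYYK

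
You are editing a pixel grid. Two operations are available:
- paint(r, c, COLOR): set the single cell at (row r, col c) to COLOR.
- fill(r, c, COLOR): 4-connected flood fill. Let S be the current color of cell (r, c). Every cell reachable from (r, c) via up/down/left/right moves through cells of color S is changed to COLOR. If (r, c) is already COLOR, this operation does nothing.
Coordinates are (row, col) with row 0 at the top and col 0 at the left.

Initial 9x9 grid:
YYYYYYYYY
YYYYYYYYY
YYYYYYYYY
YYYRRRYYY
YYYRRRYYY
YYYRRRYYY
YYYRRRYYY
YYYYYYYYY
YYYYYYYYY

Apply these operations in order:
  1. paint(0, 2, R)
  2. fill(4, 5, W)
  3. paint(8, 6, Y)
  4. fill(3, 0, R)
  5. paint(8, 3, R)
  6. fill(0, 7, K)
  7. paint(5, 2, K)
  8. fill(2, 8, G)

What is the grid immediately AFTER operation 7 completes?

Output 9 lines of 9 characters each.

After op 1 paint(0,2,R):
YYRYYYYYY
YYYYYYYYY
YYYYYYYYY
YYYRRRYYY
YYYRRRYYY
YYYRRRYYY
YYYRRRYYY
YYYYYYYYY
YYYYYYYYY
After op 2 fill(4,5,W) [12 cells changed]:
YYRYYYYYY
YYYYYYYYY
YYYYYYYYY
YYYWWWYYY
YYYWWWYYY
YYYWWWYYY
YYYWWWYYY
YYYYYYYYY
YYYYYYYYY
After op 3 paint(8,6,Y):
YYRYYYYYY
YYYYYYYYY
YYYYYYYYY
YYYWWWYYY
YYYWWWYYY
YYYWWWYYY
YYYWWWYYY
YYYYYYYYY
YYYYYYYYY
After op 4 fill(3,0,R) [68 cells changed]:
RRRRRRRRR
RRRRRRRRR
RRRRRRRRR
RRRWWWRRR
RRRWWWRRR
RRRWWWRRR
RRRWWWRRR
RRRRRRRRR
RRRRRRRRR
After op 5 paint(8,3,R):
RRRRRRRRR
RRRRRRRRR
RRRRRRRRR
RRRWWWRRR
RRRWWWRRR
RRRWWWRRR
RRRWWWRRR
RRRRRRRRR
RRRRRRRRR
After op 6 fill(0,7,K) [69 cells changed]:
KKKKKKKKK
KKKKKKKKK
KKKKKKKKK
KKKWWWKKK
KKKWWWKKK
KKKWWWKKK
KKKWWWKKK
KKKKKKKKK
KKKKKKKKK
After op 7 paint(5,2,K):
KKKKKKKKK
KKKKKKKKK
KKKKKKKKK
KKKWWWKKK
KKKWWWKKK
KKKWWWKKK
KKKWWWKKK
KKKKKKKKK
KKKKKKKKK

Answer: KKKKKKKKK
KKKKKKKKK
KKKKKKKKK
KKKWWWKKK
KKKWWWKKK
KKKWWWKKK
KKKWWWKKK
KKKKKKKKK
KKKKKKKKK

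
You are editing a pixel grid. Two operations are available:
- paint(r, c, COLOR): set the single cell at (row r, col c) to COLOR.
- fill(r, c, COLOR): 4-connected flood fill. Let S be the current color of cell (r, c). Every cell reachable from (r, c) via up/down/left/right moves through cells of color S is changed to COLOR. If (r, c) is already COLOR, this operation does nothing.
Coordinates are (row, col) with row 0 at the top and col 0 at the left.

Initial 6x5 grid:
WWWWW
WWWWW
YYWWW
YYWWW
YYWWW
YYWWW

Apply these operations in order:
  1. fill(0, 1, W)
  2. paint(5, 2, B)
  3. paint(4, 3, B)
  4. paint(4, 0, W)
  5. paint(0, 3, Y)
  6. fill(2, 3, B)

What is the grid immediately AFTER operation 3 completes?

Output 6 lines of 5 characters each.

After op 1 fill(0,1,W) [0 cells changed]:
WWWWW
WWWWW
YYWWW
YYWWW
YYWWW
YYWWW
After op 2 paint(5,2,B):
WWWWW
WWWWW
YYWWW
YYWWW
YYWWW
YYBWW
After op 3 paint(4,3,B):
WWWWW
WWWWW
YYWWW
YYWWW
YYWBW
YYBWW

Answer: WWWWW
WWWWW
YYWWW
YYWWW
YYWBW
YYBWW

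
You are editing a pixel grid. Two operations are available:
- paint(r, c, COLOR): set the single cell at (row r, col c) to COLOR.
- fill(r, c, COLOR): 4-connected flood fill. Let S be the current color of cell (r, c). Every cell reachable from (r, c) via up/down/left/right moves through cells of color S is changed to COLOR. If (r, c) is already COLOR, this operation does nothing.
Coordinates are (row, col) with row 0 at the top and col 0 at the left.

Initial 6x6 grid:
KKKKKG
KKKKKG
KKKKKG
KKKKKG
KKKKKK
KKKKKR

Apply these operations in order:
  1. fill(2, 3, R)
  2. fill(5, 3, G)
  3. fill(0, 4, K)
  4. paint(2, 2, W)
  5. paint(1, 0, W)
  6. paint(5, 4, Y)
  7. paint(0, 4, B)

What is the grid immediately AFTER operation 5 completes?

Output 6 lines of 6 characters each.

After op 1 fill(2,3,R) [31 cells changed]:
RRRRRG
RRRRRG
RRRRRG
RRRRRG
RRRRRR
RRRRRR
After op 2 fill(5,3,G) [32 cells changed]:
GGGGGG
GGGGGG
GGGGGG
GGGGGG
GGGGGG
GGGGGG
After op 3 fill(0,4,K) [36 cells changed]:
KKKKKK
KKKKKK
KKKKKK
KKKKKK
KKKKKK
KKKKKK
After op 4 paint(2,2,W):
KKKKKK
KKKKKK
KKWKKK
KKKKKK
KKKKKK
KKKKKK
After op 5 paint(1,0,W):
KKKKKK
WKKKKK
KKWKKK
KKKKKK
KKKKKK
KKKKKK

Answer: KKKKKK
WKKKKK
KKWKKK
KKKKKK
KKKKKK
KKKKKK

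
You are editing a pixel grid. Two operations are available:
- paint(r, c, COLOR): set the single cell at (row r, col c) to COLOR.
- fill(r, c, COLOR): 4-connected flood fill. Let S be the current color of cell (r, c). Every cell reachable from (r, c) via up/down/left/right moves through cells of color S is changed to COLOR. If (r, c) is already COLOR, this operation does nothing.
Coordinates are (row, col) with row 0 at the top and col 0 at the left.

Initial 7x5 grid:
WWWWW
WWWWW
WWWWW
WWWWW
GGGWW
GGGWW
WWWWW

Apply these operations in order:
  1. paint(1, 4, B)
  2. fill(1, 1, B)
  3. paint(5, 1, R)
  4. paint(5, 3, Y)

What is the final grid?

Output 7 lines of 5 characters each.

Answer: BBBBB
BBBBB
BBBBB
BBBBB
GGGBB
GRGYB
BBBBB

Derivation:
After op 1 paint(1,4,B):
WWWWW
WWWWB
WWWWW
WWWWW
GGGWW
GGGWW
WWWWW
After op 2 fill(1,1,B) [28 cells changed]:
BBBBB
BBBBB
BBBBB
BBBBB
GGGBB
GGGBB
BBBBB
After op 3 paint(5,1,R):
BBBBB
BBBBB
BBBBB
BBBBB
GGGBB
GRGBB
BBBBB
After op 4 paint(5,3,Y):
BBBBB
BBBBB
BBBBB
BBBBB
GGGBB
GRGYB
BBBBB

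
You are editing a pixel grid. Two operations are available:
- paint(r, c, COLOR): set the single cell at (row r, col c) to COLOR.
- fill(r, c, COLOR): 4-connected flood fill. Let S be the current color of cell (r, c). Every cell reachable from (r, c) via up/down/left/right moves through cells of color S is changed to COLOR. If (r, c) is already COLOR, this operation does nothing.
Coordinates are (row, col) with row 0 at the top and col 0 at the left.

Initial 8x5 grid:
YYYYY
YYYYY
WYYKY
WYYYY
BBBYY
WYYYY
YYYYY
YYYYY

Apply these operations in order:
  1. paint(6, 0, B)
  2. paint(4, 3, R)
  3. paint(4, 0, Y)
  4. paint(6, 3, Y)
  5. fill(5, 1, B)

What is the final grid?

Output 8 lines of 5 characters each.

After op 1 paint(6,0,B):
YYYYY
YYYYY
WYYKY
WYYYY
BBBYY
WYYYY
BYYYY
YYYYY
After op 2 paint(4,3,R):
YYYYY
YYYYY
WYYKY
WYYYY
BBBRY
WYYYY
BYYYY
YYYYY
After op 3 paint(4,0,Y):
YYYYY
YYYYY
WYYKY
WYYYY
YBBRY
WYYYY
BYYYY
YYYYY
After op 4 paint(6,3,Y):
YYYYY
YYYYY
WYYKY
WYYYY
YBBRY
WYYYY
BYYYY
YYYYY
After op 5 fill(5,1,B) [31 cells changed]:
BBBBB
BBBBB
WBBKB
WBBBB
YBBRB
WBBBB
BBBBB
BBBBB

Answer: BBBBB
BBBBB
WBBKB
WBBBB
YBBRB
WBBBB
BBBBB
BBBBB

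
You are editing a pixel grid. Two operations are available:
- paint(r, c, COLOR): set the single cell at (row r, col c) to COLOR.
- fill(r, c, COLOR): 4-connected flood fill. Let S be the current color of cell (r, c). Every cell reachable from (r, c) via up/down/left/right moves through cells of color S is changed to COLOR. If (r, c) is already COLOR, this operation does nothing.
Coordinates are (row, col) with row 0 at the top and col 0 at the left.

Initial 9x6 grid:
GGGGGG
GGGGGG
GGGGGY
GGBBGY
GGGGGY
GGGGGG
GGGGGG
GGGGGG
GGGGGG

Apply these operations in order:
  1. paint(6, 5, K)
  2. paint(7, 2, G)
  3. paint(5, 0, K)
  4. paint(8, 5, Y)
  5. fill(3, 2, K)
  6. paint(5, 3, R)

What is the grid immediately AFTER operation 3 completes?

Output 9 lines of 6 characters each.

After op 1 paint(6,5,K):
GGGGGG
GGGGGG
GGGGGY
GGBBGY
GGGGGY
GGGGGG
GGGGGK
GGGGGG
GGGGGG
After op 2 paint(7,2,G):
GGGGGG
GGGGGG
GGGGGY
GGBBGY
GGGGGY
GGGGGG
GGGGGK
GGGGGG
GGGGGG
After op 3 paint(5,0,K):
GGGGGG
GGGGGG
GGGGGY
GGBBGY
GGGGGY
KGGGGG
GGGGGK
GGGGGG
GGGGGG

Answer: GGGGGG
GGGGGG
GGGGGY
GGBBGY
GGGGGY
KGGGGG
GGGGGK
GGGGGG
GGGGGG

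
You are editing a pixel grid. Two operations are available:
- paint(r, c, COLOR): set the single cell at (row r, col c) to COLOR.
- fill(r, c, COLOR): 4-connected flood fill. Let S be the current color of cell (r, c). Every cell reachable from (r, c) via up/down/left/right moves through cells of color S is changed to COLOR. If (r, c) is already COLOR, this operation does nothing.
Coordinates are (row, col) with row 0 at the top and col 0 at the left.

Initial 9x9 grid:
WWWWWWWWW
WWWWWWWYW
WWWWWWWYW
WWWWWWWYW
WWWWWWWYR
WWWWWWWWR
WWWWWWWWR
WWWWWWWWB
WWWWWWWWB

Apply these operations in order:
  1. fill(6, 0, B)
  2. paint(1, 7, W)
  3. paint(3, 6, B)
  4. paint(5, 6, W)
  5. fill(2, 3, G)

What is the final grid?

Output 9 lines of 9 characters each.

Answer: GGGGGGGGG
GGGGGGGWG
GGGGGGGYG
GGGGGGGYG
GGGGGGGYR
GGGGGGWGR
GGGGGGGGR
GGGGGGGGG
GGGGGGGGG

Derivation:
After op 1 fill(6,0,B) [72 cells changed]:
BBBBBBBBB
BBBBBBBYB
BBBBBBBYB
BBBBBBBYB
BBBBBBBYR
BBBBBBBBR
BBBBBBBBR
BBBBBBBBB
BBBBBBBBB
After op 2 paint(1,7,W):
BBBBBBBBB
BBBBBBBWB
BBBBBBBYB
BBBBBBBYB
BBBBBBBYR
BBBBBBBBR
BBBBBBBBR
BBBBBBBBB
BBBBBBBBB
After op 3 paint(3,6,B):
BBBBBBBBB
BBBBBBBWB
BBBBBBBYB
BBBBBBBYB
BBBBBBBYR
BBBBBBBBR
BBBBBBBBR
BBBBBBBBB
BBBBBBBBB
After op 4 paint(5,6,W):
BBBBBBBBB
BBBBBBBWB
BBBBBBBYB
BBBBBBBYB
BBBBBBBYR
BBBBBBWBR
BBBBBBBBR
BBBBBBBBB
BBBBBBBBB
After op 5 fill(2,3,G) [73 cells changed]:
GGGGGGGGG
GGGGGGGWG
GGGGGGGYG
GGGGGGGYG
GGGGGGGYR
GGGGGGWGR
GGGGGGGGR
GGGGGGGGG
GGGGGGGGG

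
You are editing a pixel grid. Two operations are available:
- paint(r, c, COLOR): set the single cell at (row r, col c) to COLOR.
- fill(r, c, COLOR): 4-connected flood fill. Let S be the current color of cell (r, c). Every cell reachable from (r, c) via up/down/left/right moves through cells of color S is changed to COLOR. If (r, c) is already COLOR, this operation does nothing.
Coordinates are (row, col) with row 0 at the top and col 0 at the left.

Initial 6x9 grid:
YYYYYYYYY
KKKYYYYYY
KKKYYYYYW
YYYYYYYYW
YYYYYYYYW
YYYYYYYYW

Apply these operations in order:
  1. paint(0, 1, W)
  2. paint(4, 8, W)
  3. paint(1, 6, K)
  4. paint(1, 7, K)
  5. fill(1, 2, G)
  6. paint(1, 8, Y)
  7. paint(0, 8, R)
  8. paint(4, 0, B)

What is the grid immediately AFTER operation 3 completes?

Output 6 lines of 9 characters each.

Answer: YWYYYYYYY
KKKYYYKYY
KKKYYYYYW
YYYYYYYYW
YYYYYYYYW
YYYYYYYYW

Derivation:
After op 1 paint(0,1,W):
YWYYYYYYY
KKKYYYYYY
KKKYYYYYW
YYYYYYYYW
YYYYYYYYW
YYYYYYYYW
After op 2 paint(4,8,W):
YWYYYYYYY
KKKYYYYYY
KKKYYYYYW
YYYYYYYYW
YYYYYYYYW
YYYYYYYYW
After op 3 paint(1,6,K):
YWYYYYYYY
KKKYYYKYY
KKKYYYYYW
YYYYYYYYW
YYYYYYYYW
YYYYYYYYW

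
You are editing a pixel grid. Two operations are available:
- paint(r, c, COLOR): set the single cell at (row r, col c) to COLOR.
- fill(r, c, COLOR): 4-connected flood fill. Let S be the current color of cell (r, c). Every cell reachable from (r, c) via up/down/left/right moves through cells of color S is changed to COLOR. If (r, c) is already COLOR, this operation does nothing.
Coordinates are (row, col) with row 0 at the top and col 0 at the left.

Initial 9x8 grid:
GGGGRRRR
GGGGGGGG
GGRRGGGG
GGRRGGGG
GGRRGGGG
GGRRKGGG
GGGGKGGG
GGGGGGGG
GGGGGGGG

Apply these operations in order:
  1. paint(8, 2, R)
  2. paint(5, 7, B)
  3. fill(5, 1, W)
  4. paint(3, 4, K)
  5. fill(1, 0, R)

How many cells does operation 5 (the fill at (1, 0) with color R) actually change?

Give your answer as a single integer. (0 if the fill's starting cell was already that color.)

Answer: 55

Derivation:
After op 1 paint(8,2,R):
GGGGRRRR
GGGGGGGG
GGRRGGGG
GGRRGGGG
GGRRGGGG
GGRRKGGG
GGGGKGGG
GGGGGGGG
GGRGGGGG
After op 2 paint(5,7,B):
GGGGRRRR
GGGGGGGG
GGRRGGGG
GGRRGGGG
GGRRGGGG
GGRRKGGB
GGGGKGGG
GGGGGGGG
GGRGGGGG
After op 3 fill(5,1,W) [56 cells changed]:
WWWWRRRR
WWWWWWWW
WWRRWWWW
WWRRWWWW
WWRRWWWW
WWRRKWWB
WWWWKWWW
WWWWWWWW
WWRWWWWW
After op 4 paint(3,4,K):
WWWWRRRR
WWWWWWWW
WWRRWWWW
WWRRKWWW
WWRRWWWW
WWRRKWWB
WWWWKWWW
WWWWWWWW
WWRWWWWW
After op 5 fill(1,0,R) [55 cells changed]:
RRRRRRRR
RRRRRRRR
RRRRRRRR
RRRRKRRR
RRRRRRRR
RRRRKRRB
RRRRKRRR
RRRRRRRR
RRRRRRRR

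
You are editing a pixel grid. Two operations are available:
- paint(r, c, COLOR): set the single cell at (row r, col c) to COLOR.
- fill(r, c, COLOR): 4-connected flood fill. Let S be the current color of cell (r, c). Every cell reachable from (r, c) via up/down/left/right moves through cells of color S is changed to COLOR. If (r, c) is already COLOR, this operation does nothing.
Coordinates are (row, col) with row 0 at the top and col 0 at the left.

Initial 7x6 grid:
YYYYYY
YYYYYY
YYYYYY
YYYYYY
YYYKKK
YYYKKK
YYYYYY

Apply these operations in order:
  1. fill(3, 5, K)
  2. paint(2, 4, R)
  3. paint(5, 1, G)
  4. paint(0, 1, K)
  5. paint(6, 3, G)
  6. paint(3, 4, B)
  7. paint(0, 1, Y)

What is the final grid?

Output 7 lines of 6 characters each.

Answer: KYKKKK
KKKKKK
KKKKRK
KKKKBK
KKKKKK
KGKKKK
KKKGKK

Derivation:
After op 1 fill(3,5,K) [36 cells changed]:
KKKKKK
KKKKKK
KKKKKK
KKKKKK
KKKKKK
KKKKKK
KKKKKK
After op 2 paint(2,4,R):
KKKKKK
KKKKKK
KKKKRK
KKKKKK
KKKKKK
KKKKKK
KKKKKK
After op 3 paint(5,1,G):
KKKKKK
KKKKKK
KKKKRK
KKKKKK
KKKKKK
KGKKKK
KKKKKK
After op 4 paint(0,1,K):
KKKKKK
KKKKKK
KKKKRK
KKKKKK
KKKKKK
KGKKKK
KKKKKK
After op 5 paint(6,3,G):
KKKKKK
KKKKKK
KKKKRK
KKKKKK
KKKKKK
KGKKKK
KKKGKK
After op 6 paint(3,4,B):
KKKKKK
KKKKKK
KKKKRK
KKKKBK
KKKKKK
KGKKKK
KKKGKK
After op 7 paint(0,1,Y):
KYKKKK
KKKKKK
KKKKRK
KKKKBK
KKKKKK
KGKKKK
KKKGKK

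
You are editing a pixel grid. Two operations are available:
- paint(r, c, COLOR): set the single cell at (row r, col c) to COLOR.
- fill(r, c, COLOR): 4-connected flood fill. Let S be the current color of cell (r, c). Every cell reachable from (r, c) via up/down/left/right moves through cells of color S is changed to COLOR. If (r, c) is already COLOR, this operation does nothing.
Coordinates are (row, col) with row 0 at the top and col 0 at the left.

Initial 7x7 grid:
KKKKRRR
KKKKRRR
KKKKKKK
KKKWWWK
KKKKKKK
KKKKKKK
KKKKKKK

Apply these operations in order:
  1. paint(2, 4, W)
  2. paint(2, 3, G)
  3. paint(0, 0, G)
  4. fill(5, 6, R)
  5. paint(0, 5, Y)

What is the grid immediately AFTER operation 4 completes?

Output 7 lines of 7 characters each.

Answer: GRRRRRR
RRRRRRR
RRRGWRR
RRRWWWR
RRRRRRR
RRRRRRR
RRRRRRR

Derivation:
After op 1 paint(2,4,W):
KKKKRRR
KKKKRRR
KKKKWKK
KKKWWWK
KKKKKKK
KKKKKKK
KKKKKKK
After op 2 paint(2,3,G):
KKKKRRR
KKKKRRR
KKKGWKK
KKKWWWK
KKKKKKK
KKKKKKK
KKKKKKK
After op 3 paint(0,0,G):
GKKKRRR
KKKKRRR
KKKGWKK
KKKWWWK
KKKKKKK
KKKKKKK
KKKKKKK
After op 4 fill(5,6,R) [37 cells changed]:
GRRRRRR
RRRRRRR
RRRGWRR
RRRWWWR
RRRRRRR
RRRRRRR
RRRRRRR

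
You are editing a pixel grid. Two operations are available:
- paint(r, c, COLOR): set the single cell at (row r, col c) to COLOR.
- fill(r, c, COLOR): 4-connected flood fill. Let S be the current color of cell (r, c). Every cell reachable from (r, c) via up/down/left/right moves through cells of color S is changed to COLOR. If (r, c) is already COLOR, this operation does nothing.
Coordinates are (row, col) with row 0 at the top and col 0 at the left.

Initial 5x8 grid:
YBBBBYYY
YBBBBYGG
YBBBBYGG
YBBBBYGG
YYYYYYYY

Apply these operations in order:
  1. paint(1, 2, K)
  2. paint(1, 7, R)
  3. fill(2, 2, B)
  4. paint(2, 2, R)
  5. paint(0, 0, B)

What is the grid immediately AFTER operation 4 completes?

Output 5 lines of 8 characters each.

Answer: YBBBBYYY
YBKBBYGR
YBRBBYGG
YBBBBYGG
YYYYYYYY

Derivation:
After op 1 paint(1,2,K):
YBBBBYYY
YBKBBYGG
YBBBBYGG
YBBBBYGG
YYYYYYYY
After op 2 paint(1,7,R):
YBBBBYYY
YBKBBYGR
YBBBBYGG
YBBBBYGG
YYYYYYYY
After op 3 fill(2,2,B) [0 cells changed]:
YBBBBYYY
YBKBBYGR
YBBBBYGG
YBBBBYGG
YYYYYYYY
After op 4 paint(2,2,R):
YBBBBYYY
YBKBBYGR
YBRBBYGG
YBBBBYGG
YYYYYYYY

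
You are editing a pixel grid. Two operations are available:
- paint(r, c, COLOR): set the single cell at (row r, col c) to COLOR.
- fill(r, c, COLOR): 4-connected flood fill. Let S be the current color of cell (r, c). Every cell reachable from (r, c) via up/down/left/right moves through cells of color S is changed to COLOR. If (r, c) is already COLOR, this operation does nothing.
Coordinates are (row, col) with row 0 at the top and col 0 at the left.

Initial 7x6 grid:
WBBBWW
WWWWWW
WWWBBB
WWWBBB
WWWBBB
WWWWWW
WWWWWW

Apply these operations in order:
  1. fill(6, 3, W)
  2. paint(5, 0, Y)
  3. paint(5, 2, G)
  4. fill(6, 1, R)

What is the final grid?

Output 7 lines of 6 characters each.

After op 1 fill(6,3,W) [0 cells changed]:
WBBBWW
WWWWWW
WWWBBB
WWWBBB
WWWBBB
WWWWWW
WWWWWW
After op 2 paint(5,0,Y):
WBBBWW
WWWWWW
WWWBBB
WWWBBB
WWWBBB
YWWWWW
WWWWWW
After op 3 paint(5,2,G):
WBBBWW
WWWWWW
WWWBBB
WWWBBB
WWWBBB
YWGWWW
WWWWWW
After op 4 fill(6,1,R) [28 cells changed]:
RBBBRR
RRRRRR
RRRBBB
RRRBBB
RRRBBB
YRGRRR
RRRRRR

Answer: RBBBRR
RRRRRR
RRRBBB
RRRBBB
RRRBBB
YRGRRR
RRRRRR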